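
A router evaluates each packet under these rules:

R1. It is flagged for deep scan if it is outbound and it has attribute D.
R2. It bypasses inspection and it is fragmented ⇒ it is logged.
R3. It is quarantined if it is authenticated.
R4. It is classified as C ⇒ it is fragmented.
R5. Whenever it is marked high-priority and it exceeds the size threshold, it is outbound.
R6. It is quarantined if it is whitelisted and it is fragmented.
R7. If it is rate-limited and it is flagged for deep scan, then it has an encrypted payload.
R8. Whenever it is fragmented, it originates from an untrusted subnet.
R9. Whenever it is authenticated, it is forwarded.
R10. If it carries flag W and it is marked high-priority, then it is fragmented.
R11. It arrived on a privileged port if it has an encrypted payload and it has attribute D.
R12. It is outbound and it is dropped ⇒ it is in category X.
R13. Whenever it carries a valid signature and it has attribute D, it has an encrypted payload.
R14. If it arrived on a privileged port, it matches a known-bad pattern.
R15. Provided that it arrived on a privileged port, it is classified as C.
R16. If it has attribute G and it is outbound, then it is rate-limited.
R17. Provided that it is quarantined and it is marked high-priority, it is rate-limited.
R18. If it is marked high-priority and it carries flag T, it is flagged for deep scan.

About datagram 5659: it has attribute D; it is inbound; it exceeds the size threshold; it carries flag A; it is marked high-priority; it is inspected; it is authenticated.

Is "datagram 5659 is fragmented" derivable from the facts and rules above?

Yes

By R3 (it is authenticated): it is quarantined.
By R5 (it is marked high-priority, it exceeds the size threshold): it is outbound.
By R17 (it is quarantined, it is marked high-priority): it is rate-limited.
By R1 (it is outbound, it has attribute D): it is flagged for deep scan.
By R7 (it is rate-limited, it is flagged for deep scan): it has an encrypted payload.
By R11 (it has an encrypted payload, it has attribute D): it arrived on a privileged port.
By R15 (it arrived on a privileged port): it is classified as C.
By R4 (it is classified as C): it is fragmented.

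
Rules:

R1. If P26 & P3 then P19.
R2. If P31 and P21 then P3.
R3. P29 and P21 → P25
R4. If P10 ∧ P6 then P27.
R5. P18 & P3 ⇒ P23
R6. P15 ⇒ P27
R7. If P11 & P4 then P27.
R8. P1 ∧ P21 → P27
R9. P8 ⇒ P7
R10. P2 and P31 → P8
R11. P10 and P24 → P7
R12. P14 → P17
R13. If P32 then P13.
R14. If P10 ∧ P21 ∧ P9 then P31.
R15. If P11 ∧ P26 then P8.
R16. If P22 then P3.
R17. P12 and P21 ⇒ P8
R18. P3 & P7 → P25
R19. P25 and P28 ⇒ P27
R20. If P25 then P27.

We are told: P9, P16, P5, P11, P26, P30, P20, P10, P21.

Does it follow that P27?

Yes

P31  (by R14: P10, P21, P9)
P8  (by R15: P11, P26)
P3  (by R2: P31, P21)
P7  (by R9: P8)
P25  (by R18: P3, P7)
P27  (by R20: P25)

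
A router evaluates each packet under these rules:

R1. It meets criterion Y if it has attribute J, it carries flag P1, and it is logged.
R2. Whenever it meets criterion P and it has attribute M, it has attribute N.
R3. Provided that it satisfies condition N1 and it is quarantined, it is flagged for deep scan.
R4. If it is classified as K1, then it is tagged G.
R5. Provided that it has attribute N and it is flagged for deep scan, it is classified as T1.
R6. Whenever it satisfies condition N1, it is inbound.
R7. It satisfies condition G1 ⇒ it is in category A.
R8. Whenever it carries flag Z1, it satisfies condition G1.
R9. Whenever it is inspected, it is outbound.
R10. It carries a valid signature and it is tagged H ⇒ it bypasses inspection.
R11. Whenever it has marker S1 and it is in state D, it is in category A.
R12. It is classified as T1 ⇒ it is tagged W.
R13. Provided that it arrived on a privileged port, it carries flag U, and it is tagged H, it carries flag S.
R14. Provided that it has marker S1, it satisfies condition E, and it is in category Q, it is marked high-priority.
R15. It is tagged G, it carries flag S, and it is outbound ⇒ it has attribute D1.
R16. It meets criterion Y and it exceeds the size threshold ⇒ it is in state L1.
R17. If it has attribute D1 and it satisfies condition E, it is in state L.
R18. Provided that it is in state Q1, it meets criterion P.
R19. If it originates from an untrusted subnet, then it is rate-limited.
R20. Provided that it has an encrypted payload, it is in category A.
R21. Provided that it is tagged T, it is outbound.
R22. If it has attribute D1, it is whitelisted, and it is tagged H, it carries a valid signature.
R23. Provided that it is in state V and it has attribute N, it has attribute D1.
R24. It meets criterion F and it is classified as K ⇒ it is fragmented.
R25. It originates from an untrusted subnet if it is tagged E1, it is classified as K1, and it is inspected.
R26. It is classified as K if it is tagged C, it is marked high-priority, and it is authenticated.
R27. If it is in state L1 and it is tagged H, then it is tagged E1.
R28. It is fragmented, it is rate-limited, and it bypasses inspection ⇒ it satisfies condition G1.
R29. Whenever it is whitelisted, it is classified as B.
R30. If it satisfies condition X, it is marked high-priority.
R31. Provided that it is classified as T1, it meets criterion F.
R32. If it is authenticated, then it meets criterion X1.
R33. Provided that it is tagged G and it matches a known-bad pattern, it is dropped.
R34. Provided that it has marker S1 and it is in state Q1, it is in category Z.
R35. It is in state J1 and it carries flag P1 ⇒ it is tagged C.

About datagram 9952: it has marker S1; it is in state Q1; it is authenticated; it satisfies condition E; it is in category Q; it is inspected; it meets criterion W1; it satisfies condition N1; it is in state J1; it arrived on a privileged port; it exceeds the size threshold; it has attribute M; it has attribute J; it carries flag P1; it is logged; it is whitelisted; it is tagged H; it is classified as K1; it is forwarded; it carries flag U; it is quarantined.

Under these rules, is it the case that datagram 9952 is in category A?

By R1 (it has attribute J, it carries flag P1, it is logged): it meets criterion Y.
By R3 (it satisfies condition N1, it is quarantined): it is flagged for deep scan.
By R4 (it is classified as K1): it is tagged G.
By R9 (it is inspected): it is outbound.
By R13 (it arrived on a privileged port, it carries flag U, it is tagged H): it carries flag S.
By R14 (it has marker S1, it satisfies condition E, it is in category Q): it is marked high-priority.
By R15 (it is tagged G, it carries flag S, it is outbound): it has attribute D1.
By R16 (it meets criterion Y, it exceeds the size threshold): it is in state L1.
By R18 (it is in state Q1): it meets criterion P.
By R22 (it has attribute D1, it is whitelisted, it is tagged H): it carries a valid signature.
By R27 (it is in state L1, it is tagged H): it is tagged E1.
By R35 (it is in state J1, it carries flag P1): it is tagged C.
By R2 (it meets criterion P, it has attribute M): it has attribute N.
By R5 (it has attribute N, it is flagged for deep scan): it is classified as T1.
By R10 (it carries a valid signature, it is tagged H): it bypasses inspection.
By R25 (it is tagged E1, it is classified as K1, it is inspected): it originates from an untrusted subnet.
By R26 (it is tagged C, it is marked high-priority, it is authenticated): it is classified as K.
By R31 (it is classified as T1): it meets criterion F.
By R19 (it originates from an untrusted subnet): it is rate-limited.
By R24 (it meets criterion F, it is classified as K): it is fragmented.
By R28 (it is fragmented, it is rate-limited, it bypasses inspection): it satisfies condition G1.
By R7 (it satisfies condition G1): it is in category A.

Yes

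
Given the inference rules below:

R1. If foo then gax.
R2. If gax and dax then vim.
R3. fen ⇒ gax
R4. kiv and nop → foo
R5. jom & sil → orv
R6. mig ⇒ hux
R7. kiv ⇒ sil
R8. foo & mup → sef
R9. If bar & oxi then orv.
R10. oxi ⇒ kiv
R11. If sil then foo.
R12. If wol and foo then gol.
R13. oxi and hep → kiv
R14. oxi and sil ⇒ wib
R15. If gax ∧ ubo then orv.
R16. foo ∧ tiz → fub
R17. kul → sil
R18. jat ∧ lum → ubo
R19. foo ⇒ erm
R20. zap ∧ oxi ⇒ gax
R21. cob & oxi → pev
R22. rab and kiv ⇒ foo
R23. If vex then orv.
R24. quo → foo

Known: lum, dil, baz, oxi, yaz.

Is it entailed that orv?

Forward chaining from the given facts derives: kiv, sil, foo, wib, erm, gax.
Rules concluding orv: R5 needs jom; R9 needs bar; R15 needs ubo; R23 needs vex — none of these are established.

No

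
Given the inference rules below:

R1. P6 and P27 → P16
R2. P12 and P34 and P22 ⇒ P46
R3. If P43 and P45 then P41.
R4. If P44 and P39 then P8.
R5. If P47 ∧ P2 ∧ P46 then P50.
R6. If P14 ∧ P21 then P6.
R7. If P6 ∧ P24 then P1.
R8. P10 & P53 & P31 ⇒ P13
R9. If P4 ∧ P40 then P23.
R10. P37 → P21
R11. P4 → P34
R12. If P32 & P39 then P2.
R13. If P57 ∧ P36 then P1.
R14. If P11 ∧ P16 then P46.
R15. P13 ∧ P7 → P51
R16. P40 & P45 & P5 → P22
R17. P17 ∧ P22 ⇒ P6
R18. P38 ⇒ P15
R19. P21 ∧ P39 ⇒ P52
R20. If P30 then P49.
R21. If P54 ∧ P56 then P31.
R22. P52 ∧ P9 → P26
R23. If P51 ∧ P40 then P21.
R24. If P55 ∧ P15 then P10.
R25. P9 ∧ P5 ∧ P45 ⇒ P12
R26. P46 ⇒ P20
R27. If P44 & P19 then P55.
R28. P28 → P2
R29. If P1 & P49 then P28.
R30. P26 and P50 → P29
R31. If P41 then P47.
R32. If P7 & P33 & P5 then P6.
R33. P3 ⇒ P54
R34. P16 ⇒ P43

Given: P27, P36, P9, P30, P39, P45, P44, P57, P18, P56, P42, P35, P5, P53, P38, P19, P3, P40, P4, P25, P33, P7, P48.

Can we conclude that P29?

P34  (by R11: P4)
P1  (by R13: P57, P36)
P22  (by R16: P40, P45, P5)
P15  (by R18: P38)
P49  (by R20: P30)
P12  (by R25: P9, P5, P45)
P55  (by R27: P44, P19)
P28  (by R29: P1, P49)
P6  (by R32: P7, P33, P5)
P54  (by R33: P3)
P16  (by R1: P6, P27)
P46  (by R2: P12, P34, P22)
P31  (by R21: P54, P56)
P10  (by R24: P55, P15)
P2  (by R28: P28)
P43  (by R34: P16)
P41  (by R3: P43, P45)
P13  (by R8: P10, P53, P31)
P51  (by R15: P13, P7)
P21  (by R23: P51, P40)
P47  (by R31: P41)
P50  (by R5: P47, P2, P46)
P52  (by R19: P21, P39)
P26  (by R22: P52, P9)
P29  (by R30: P26, P50)

Yes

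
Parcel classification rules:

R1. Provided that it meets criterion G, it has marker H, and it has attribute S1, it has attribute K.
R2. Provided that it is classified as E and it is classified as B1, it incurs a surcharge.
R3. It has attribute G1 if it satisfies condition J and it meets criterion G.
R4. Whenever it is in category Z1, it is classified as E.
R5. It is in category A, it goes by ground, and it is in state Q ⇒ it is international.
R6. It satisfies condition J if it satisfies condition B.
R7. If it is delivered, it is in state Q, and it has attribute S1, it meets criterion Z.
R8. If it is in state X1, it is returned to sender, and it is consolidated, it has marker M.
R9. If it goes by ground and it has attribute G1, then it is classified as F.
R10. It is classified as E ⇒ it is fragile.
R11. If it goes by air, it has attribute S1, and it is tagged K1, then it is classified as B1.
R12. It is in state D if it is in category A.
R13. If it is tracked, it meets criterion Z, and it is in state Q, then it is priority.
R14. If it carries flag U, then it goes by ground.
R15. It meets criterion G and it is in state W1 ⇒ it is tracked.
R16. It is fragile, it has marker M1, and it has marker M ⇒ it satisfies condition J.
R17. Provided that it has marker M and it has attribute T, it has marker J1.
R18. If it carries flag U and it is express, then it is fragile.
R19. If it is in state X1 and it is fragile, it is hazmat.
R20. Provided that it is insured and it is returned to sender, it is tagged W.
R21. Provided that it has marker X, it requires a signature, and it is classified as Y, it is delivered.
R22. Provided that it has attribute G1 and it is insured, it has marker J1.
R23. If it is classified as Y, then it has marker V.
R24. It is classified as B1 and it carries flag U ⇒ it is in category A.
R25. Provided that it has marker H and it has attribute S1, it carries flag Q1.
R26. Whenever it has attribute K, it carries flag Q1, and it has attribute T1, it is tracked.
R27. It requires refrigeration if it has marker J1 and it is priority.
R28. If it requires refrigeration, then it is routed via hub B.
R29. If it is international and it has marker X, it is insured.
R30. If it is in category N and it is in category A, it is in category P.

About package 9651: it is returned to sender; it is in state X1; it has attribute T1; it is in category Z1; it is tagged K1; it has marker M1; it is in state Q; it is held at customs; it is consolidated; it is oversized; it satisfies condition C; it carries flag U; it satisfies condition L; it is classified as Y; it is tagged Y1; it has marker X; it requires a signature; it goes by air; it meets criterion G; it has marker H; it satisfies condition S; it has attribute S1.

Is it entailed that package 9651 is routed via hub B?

Yes

By R1 (it meets criterion G, it has marker H, it has attribute S1): it has attribute K.
By R4 (it is in category Z1): it is classified as E.
By R8 (it is in state X1, it is returned to sender, it is consolidated): it has marker M.
By R10 (it is classified as E): it is fragile.
By R11 (it goes by air, it has attribute S1, it is tagged K1): it is classified as B1.
By R14 (it carries flag U): it goes by ground.
By R16 (it is fragile, it has marker M1, it has marker M): it satisfies condition J.
By R21 (it has marker X, it requires a signature, it is classified as Y): it is delivered.
By R24 (it is classified as B1, it carries flag U): it is in category A.
By R25 (it has marker H, it has attribute S1): it carries flag Q1.
By R26 (it has attribute K, it carries flag Q1, it has attribute T1): it is tracked.
By R3 (it satisfies condition J, it meets criterion G): it has attribute G1.
By R5 (it is in category A, it goes by ground, it is in state Q): it is international.
By R7 (it is delivered, it is in state Q, it has attribute S1): it meets criterion Z.
By R13 (it is tracked, it meets criterion Z, it is in state Q): it is priority.
By R29 (it is international, it has marker X): it is insured.
By R22 (it has attribute G1, it is insured): it has marker J1.
By R27 (it has marker J1, it is priority): it requires refrigeration.
By R28 (it requires refrigeration): it is routed via hub B.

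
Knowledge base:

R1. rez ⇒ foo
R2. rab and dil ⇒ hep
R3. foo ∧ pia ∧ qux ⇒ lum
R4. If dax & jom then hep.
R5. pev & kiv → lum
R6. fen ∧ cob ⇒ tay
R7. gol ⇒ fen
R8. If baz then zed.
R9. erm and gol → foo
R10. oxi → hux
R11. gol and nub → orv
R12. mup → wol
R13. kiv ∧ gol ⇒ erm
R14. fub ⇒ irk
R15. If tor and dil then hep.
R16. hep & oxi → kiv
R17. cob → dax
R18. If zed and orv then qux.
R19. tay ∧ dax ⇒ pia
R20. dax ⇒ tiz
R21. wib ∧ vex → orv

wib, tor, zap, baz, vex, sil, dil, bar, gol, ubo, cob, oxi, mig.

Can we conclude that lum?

Yes

fen  (by R7: gol)
zed  (by R8: baz)
hep  (by R15: tor, dil)
kiv  (by R16: hep, oxi)
dax  (by R17: cob)
orv  (by R21: wib, vex)
tay  (by R6: fen, cob)
erm  (by R13: kiv, gol)
qux  (by R18: zed, orv)
pia  (by R19: tay, dax)
foo  (by R9: erm, gol)
lum  (by R3: foo, pia, qux)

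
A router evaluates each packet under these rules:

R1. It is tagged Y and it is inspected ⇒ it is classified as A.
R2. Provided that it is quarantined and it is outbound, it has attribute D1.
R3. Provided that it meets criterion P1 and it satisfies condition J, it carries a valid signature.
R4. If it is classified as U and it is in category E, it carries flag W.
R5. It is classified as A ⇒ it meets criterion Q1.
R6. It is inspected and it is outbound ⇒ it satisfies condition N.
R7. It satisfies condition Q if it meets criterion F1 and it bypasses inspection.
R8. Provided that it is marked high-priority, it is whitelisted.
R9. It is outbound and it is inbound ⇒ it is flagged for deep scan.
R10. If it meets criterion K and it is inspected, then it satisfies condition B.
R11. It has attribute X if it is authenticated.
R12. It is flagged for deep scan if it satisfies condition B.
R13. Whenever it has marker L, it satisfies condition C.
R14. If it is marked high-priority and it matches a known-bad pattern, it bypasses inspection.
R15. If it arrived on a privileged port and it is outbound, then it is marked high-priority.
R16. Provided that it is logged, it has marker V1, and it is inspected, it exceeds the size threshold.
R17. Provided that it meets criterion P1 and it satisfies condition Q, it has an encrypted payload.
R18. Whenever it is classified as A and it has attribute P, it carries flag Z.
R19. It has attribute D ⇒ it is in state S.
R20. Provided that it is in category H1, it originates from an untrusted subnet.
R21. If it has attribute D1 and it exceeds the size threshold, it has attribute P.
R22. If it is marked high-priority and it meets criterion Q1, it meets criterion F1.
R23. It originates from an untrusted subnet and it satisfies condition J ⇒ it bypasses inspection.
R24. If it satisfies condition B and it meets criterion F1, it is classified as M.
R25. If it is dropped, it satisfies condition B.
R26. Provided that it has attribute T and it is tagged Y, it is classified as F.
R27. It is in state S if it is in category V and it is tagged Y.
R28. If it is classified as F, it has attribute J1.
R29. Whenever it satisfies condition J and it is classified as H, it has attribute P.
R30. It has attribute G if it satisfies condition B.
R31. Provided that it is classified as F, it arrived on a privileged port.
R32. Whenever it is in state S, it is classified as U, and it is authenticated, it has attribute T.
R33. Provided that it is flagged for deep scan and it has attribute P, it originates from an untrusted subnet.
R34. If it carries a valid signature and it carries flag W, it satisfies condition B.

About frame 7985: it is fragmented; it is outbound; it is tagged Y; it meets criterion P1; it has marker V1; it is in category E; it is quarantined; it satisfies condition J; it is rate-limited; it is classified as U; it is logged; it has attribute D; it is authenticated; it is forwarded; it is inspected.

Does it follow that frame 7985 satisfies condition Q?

Yes

By R1 (it is tagged Y, it is inspected): it is classified as A.
By R2 (it is quarantined, it is outbound): it has attribute D1.
By R3 (it meets criterion P1, it satisfies condition J): it carries a valid signature.
By R4 (it is classified as U, it is in category E): it carries flag W.
By R5 (it is classified as A): it meets criterion Q1.
By R16 (it is logged, it has marker V1, it is inspected): it exceeds the size threshold.
By R19 (it has attribute D): it is in state S.
By R21 (it has attribute D1, it exceeds the size threshold): it has attribute P.
By R32 (it is in state S, it is classified as U, it is authenticated): it has attribute T.
By R34 (it carries a valid signature, it carries flag W): it satisfies condition B.
By R12 (it satisfies condition B): it is flagged for deep scan.
By R26 (it has attribute T, it is tagged Y): it is classified as F.
By R31 (it is classified as F): it arrived on a privileged port.
By R33 (it is flagged for deep scan, it has attribute P): it originates from an untrusted subnet.
By R15 (it arrived on a privileged port, it is outbound): it is marked high-priority.
By R22 (it is marked high-priority, it meets criterion Q1): it meets criterion F1.
By R23 (it originates from an untrusted subnet, it satisfies condition J): it bypasses inspection.
By R7 (it meets criterion F1, it bypasses inspection): it satisfies condition Q.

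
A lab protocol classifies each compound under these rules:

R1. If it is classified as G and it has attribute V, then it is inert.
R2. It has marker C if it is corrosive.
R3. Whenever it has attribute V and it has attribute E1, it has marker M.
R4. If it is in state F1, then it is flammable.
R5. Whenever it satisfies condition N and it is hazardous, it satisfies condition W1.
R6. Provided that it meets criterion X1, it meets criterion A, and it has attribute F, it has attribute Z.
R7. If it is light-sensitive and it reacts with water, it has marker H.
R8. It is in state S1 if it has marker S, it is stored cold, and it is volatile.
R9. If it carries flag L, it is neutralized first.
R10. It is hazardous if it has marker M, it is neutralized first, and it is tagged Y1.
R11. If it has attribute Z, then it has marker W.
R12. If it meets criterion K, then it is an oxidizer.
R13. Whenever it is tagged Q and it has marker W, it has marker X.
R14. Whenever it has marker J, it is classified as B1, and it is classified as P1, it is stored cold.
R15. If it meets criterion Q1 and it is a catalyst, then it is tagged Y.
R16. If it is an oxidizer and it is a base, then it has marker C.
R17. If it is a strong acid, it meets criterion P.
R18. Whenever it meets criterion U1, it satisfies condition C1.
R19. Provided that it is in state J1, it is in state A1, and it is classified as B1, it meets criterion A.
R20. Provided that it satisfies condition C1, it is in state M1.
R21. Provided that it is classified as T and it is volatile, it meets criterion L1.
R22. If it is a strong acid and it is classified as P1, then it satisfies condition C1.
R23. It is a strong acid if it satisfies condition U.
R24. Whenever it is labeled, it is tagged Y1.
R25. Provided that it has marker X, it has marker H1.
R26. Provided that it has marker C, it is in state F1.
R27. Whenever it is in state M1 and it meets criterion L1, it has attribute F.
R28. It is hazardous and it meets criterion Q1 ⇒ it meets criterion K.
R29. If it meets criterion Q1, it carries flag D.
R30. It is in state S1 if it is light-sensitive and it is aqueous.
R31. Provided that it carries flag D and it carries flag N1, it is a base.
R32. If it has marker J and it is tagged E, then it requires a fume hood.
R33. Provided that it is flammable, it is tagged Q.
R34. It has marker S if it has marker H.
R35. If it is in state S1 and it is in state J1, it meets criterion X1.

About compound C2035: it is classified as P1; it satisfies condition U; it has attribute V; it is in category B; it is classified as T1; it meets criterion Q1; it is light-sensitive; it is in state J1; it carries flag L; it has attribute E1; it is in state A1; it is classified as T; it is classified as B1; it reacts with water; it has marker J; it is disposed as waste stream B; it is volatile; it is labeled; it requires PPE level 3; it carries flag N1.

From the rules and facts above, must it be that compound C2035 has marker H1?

By R3 (it has attribute V, it has attribute E1): it has marker M.
By R7 (it is light-sensitive, it reacts with water): it has marker H.
By R9 (it carries flag L): it is neutralized first.
By R14 (it has marker J, it is classified as B1, it is classified as P1): it is stored cold.
By R19 (it is in state J1, it is in state A1, it is classified as B1): it meets criterion A.
By R21 (it is classified as T, it is volatile): it meets criterion L1.
By R23 (it satisfies condition U): it is a strong acid.
By R24 (it is labeled): it is tagged Y1.
By R29 (it meets criterion Q1): it carries flag D.
By R31 (it carries flag D, it carries flag N1): it is a base.
By R34 (it has marker H): it has marker S.
By R8 (it has marker S, it is stored cold, it is volatile): it is in state S1.
By R10 (it has marker M, it is neutralized first, it is tagged Y1): it is hazardous.
By R22 (it is a strong acid, it is classified as P1): it satisfies condition C1.
By R28 (it is hazardous, it meets criterion Q1): it meets criterion K.
By R35 (it is in state S1, it is in state J1): it meets criterion X1.
By R12 (it meets criterion K): it is an oxidizer.
By R16 (it is an oxidizer, it is a base): it has marker C.
By R20 (it satisfies condition C1): it is in state M1.
By R26 (it has marker C): it is in state F1.
By R27 (it is in state M1, it meets criterion L1): it has attribute F.
By R4 (it is in state F1): it is flammable.
By R6 (it meets criterion X1, it meets criterion A, it has attribute F): it has attribute Z.
By R11 (it has attribute Z): it has marker W.
By R33 (it is flammable): it is tagged Q.
By R13 (it is tagged Q, it has marker W): it has marker X.
By R25 (it has marker X): it has marker H1.

Yes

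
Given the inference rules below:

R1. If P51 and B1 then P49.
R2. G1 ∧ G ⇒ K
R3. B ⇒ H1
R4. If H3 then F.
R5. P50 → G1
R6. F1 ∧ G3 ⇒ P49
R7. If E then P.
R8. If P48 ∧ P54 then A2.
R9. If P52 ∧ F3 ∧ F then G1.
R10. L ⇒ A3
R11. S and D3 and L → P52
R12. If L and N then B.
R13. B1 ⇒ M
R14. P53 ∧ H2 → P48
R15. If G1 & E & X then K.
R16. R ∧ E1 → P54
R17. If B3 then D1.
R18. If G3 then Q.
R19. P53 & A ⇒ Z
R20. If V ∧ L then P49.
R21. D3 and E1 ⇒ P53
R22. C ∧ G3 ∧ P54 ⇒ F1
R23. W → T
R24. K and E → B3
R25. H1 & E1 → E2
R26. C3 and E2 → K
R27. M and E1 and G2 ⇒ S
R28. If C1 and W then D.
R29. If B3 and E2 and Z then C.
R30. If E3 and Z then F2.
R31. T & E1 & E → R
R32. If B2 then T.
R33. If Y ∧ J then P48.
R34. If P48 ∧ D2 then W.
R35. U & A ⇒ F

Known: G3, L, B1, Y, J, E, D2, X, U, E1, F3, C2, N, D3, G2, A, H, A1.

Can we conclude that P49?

B  (by R12: L, N)
M  (by R13: B1)
P53  (by R21: D3, E1)
S  (by R27: M, E1, G2)
P48  (by R33: Y, J)
W  (by R34: P48, D2)
F  (by R35: U, A)
H1  (by R3: B)
P52  (by R11: S, D3, L)
Z  (by R19: P53, A)
T  (by R23: W)
E2  (by R25: H1, E1)
R  (by R31: T, E1, E)
G1  (by R9: P52, F3, F)
K  (by R15: G1, E, X)
P54  (by R16: R, E1)
B3  (by R24: K, E)
C  (by R29: B3, E2, Z)
F1  (by R22: C, G3, P54)
P49  (by R6: F1, G3)

Yes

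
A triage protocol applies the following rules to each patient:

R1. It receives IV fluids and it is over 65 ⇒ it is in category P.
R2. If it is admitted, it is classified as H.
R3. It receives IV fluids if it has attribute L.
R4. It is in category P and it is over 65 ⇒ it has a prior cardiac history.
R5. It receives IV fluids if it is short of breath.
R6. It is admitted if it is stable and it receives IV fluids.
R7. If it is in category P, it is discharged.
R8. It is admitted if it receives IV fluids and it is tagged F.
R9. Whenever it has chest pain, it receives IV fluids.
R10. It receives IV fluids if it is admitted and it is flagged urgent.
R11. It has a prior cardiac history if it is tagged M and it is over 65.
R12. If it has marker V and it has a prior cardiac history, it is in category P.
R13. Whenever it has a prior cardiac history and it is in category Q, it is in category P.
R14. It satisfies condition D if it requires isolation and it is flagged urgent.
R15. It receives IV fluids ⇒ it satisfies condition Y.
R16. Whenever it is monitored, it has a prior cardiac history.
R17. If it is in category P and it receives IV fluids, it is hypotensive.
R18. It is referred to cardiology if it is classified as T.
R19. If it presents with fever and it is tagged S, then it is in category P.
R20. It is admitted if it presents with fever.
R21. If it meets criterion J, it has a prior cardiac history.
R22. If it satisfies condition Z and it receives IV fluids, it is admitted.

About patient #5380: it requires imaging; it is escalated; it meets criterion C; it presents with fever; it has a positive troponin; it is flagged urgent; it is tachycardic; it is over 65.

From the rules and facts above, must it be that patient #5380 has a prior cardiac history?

Yes

By R20 (it presents with fever): it is admitted.
By R10 (it is admitted, it is flagged urgent): it receives IV fluids.
By R1 (it receives IV fluids, it is over 65): it is in category P.
By R4 (it is in category P, it is over 65): it has a prior cardiac history.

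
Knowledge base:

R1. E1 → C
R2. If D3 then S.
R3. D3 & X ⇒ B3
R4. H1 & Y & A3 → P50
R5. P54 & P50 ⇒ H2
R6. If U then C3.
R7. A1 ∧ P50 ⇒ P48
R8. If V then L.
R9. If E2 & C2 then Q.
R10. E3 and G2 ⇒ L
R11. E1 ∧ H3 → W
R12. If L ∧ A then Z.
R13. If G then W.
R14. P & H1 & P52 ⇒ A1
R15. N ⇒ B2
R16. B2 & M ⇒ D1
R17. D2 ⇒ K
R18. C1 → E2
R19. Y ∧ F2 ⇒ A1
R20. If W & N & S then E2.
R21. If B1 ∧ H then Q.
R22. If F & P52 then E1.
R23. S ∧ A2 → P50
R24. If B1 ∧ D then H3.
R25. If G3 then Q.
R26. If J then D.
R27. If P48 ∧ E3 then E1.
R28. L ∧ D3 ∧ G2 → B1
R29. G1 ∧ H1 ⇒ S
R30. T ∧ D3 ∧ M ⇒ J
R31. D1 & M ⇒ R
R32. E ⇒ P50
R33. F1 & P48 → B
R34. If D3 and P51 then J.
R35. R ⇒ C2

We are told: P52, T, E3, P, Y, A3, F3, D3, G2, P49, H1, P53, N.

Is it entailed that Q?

Forward chaining from the given facts derives: S, P50, L, A1, B2, B1, P48, E1, C.
Rules concluding Q: R9 needs E2; R21 needs H; R25 needs G3 — none of these are established.

No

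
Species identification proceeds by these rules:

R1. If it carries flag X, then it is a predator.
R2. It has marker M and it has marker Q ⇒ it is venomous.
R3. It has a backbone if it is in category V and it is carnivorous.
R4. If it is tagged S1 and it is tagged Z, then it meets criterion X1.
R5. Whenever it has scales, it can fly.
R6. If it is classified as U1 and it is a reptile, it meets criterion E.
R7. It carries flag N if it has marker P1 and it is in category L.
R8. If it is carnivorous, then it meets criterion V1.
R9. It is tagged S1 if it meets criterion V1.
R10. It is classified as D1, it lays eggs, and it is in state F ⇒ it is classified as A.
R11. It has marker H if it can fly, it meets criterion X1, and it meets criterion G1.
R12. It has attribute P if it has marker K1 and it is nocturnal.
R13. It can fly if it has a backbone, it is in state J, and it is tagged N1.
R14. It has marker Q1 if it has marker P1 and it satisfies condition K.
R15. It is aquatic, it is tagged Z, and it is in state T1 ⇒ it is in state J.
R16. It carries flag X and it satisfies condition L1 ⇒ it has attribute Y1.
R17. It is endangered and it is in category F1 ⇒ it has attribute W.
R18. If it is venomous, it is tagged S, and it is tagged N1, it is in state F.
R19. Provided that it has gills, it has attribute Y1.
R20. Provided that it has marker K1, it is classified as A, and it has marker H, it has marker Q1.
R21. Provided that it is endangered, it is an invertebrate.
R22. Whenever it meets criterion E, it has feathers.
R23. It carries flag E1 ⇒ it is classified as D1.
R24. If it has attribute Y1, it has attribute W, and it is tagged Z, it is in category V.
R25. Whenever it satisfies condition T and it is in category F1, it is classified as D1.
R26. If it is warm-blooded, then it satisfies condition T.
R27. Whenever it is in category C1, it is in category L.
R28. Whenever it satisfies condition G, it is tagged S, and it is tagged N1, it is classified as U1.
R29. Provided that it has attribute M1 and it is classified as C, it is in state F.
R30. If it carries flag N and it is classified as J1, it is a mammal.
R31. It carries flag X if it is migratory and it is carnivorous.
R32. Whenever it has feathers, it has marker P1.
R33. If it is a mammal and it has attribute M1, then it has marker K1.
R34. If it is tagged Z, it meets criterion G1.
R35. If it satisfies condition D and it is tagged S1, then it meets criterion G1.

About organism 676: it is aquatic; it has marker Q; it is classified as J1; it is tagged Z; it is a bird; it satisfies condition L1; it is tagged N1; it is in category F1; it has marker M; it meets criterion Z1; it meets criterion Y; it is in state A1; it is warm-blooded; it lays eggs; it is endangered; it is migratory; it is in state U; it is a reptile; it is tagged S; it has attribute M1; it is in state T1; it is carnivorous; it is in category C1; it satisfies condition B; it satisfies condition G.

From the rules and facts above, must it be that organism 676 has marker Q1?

Yes

By R2 (it has marker M, it has marker Q): it is venomous.
By R8 (it is carnivorous): it meets criterion V1.
By R9 (it meets criterion V1): it is tagged S1.
By R15 (it is aquatic, it is tagged Z, it is in state T1): it is in state J.
By R17 (it is endangered, it is in category F1): it has attribute W.
By R18 (it is venomous, it is tagged S, it is tagged N1): it is in state F.
By R26 (it is warm-blooded): it satisfies condition T.
By R27 (it is in category C1): it is in category L.
By R28 (it satisfies condition G, it is tagged S, it is tagged N1): it is classified as U1.
By R31 (it is migratory, it is carnivorous): it carries flag X.
By R34 (it is tagged Z): it meets criterion G1.
By R4 (it is tagged S1, it is tagged Z): it meets criterion X1.
By R6 (it is classified as U1, it is a reptile): it meets criterion E.
By R16 (it carries flag X, it satisfies condition L1): it has attribute Y1.
By R22 (it meets criterion E): it has feathers.
By R24 (it has attribute Y1, it has attribute W, it is tagged Z): it is in category V.
By R25 (it satisfies condition T, it is in category F1): it is classified as D1.
By R32 (it has feathers): it has marker P1.
By R3 (it is in category V, it is carnivorous): it has a backbone.
By R7 (it has marker P1, it is in category L): it carries flag N.
By R10 (it is classified as D1, it lays eggs, it is in state F): it is classified as A.
By R13 (it has a backbone, it is in state J, it is tagged N1): it can fly.
By R30 (it carries flag N, it is classified as J1): it is a mammal.
By R33 (it is a mammal, it has attribute M1): it has marker K1.
By R11 (it can fly, it meets criterion X1, it meets criterion G1): it has marker H.
By R20 (it has marker K1, it is classified as A, it has marker H): it has marker Q1.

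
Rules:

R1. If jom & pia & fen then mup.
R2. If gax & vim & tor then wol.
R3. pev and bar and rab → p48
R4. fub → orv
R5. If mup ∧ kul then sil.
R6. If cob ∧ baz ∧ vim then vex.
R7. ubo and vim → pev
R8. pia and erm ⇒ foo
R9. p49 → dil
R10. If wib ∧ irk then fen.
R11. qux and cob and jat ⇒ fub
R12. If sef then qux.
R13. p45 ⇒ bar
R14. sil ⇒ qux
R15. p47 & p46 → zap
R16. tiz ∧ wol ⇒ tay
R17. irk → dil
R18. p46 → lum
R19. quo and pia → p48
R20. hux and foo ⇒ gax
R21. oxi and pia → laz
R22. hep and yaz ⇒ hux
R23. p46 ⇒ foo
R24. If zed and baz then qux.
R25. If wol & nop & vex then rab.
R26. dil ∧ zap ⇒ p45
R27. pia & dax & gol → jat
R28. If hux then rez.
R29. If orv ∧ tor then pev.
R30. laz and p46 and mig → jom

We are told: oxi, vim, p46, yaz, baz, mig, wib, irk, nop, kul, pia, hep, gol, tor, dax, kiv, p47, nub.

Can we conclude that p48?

Forward chaining from the given facts derives: fen, zap, dil, lum, laz, hux, foo, p45, jat, rez, jom, mup, sil, bar, qux, gax, wol.
Rules concluding p48: R3 needs pev; R19 needs quo — none of these are established.

No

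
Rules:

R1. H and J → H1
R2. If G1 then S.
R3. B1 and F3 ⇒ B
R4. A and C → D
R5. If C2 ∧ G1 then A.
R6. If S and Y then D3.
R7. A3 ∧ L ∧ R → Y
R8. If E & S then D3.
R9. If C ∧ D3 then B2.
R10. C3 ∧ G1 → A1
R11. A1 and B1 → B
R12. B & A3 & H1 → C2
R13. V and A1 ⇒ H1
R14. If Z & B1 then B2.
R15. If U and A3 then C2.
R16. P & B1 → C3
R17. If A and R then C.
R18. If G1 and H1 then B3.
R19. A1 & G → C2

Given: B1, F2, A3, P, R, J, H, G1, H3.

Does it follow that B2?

Forward chaining from the given facts derives: H1, S, C3, B3, A1, B, C2, A, C, D.
Rules concluding B2: R9 needs D3; R14 needs Z — none of these are established.

No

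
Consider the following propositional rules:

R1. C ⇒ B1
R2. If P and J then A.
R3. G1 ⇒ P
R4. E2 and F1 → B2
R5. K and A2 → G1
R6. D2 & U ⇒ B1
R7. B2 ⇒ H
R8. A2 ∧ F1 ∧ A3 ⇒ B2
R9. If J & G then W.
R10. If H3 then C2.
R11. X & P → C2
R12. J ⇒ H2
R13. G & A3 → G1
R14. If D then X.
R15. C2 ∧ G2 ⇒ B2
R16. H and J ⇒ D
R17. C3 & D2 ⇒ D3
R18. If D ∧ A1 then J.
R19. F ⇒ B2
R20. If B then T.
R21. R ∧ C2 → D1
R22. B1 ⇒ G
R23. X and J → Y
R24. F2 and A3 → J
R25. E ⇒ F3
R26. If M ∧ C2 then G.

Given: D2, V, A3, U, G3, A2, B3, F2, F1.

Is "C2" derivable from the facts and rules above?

B1  (by R6: D2, U)
B2  (by R8: A2, F1, A3)
G  (by R22: B1)
J  (by R24: F2, A3)
H  (by R7: B2)
G1  (by R13: G, A3)
D  (by R16: H, J)
P  (by R3: G1)
X  (by R14: D)
C2  (by R11: X, P)

Yes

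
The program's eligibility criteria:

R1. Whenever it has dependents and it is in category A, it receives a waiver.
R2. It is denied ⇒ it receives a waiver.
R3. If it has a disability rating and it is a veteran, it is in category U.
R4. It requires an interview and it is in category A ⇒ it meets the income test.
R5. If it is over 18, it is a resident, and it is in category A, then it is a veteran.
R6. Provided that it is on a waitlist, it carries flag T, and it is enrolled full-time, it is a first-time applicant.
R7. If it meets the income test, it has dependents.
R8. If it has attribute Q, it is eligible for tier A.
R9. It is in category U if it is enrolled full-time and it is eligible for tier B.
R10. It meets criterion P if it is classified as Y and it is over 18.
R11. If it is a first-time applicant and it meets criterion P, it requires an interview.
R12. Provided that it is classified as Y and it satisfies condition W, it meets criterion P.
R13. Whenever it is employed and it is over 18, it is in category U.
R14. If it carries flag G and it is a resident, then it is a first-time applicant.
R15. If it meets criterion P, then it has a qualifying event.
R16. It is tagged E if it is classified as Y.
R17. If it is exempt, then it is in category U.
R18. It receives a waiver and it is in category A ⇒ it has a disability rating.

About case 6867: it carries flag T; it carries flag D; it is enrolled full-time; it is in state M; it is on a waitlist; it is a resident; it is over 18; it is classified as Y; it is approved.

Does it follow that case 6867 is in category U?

No

Forward chaining from the given facts derives: is a first-time applicant, meets criterion P, requires an interview, has a qualifying event, is tagged E.
Rules concluding "it is in category U": R3 needs "it has a disability rating"; R9 needs "it is eligible for tier B"; R13 needs "it is employed"; R17 needs "it is exempt" — none of these are established.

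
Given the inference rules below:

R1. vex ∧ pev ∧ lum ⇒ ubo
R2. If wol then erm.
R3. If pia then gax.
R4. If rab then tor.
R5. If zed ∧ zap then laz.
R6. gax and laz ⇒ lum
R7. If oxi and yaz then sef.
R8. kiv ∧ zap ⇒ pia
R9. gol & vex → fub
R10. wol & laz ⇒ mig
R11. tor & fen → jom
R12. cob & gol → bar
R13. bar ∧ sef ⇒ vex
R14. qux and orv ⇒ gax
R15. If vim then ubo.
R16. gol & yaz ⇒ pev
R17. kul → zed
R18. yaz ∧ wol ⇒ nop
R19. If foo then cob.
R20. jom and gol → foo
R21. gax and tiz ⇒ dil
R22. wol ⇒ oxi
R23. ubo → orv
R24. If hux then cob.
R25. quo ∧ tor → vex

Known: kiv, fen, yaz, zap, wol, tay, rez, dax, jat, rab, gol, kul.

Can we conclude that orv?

tor  (by R4: rab)
pia  (by R8: kiv, zap)
jom  (by R11: tor, fen)
pev  (by R16: gol, yaz)
zed  (by R17: kul)
foo  (by R20: jom, gol)
oxi  (by R22: wol)
gax  (by R3: pia)
laz  (by R5: zed, zap)
lum  (by R6: gax, laz)
sef  (by R7: oxi, yaz)
cob  (by R19: foo)
bar  (by R12: cob, gol)
vex  (by R13: bar, sef)
ubo  (by R1: vex, pev, lum)
orv  (by R23: ubo)

Yes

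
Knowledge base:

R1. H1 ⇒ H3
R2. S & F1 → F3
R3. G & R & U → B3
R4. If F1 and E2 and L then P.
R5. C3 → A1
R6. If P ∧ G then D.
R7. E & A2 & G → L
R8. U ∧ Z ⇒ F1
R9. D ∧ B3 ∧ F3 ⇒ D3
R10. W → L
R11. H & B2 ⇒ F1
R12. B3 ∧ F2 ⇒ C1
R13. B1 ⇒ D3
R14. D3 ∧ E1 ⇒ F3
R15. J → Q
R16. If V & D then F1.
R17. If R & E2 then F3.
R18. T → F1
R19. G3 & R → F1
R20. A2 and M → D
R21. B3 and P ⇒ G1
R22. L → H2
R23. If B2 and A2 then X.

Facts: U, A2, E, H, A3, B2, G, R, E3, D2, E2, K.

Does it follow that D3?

B3  (by R3: G, R, U)
L  (by R7: E, A2, G)
F1  (by R11: H, B2)
F3  (by R17: R, E2)
P  (by R4: F1, E2, L)
D  (by R6: P, G)
D3  (by R9: D, B3, F3)

Yes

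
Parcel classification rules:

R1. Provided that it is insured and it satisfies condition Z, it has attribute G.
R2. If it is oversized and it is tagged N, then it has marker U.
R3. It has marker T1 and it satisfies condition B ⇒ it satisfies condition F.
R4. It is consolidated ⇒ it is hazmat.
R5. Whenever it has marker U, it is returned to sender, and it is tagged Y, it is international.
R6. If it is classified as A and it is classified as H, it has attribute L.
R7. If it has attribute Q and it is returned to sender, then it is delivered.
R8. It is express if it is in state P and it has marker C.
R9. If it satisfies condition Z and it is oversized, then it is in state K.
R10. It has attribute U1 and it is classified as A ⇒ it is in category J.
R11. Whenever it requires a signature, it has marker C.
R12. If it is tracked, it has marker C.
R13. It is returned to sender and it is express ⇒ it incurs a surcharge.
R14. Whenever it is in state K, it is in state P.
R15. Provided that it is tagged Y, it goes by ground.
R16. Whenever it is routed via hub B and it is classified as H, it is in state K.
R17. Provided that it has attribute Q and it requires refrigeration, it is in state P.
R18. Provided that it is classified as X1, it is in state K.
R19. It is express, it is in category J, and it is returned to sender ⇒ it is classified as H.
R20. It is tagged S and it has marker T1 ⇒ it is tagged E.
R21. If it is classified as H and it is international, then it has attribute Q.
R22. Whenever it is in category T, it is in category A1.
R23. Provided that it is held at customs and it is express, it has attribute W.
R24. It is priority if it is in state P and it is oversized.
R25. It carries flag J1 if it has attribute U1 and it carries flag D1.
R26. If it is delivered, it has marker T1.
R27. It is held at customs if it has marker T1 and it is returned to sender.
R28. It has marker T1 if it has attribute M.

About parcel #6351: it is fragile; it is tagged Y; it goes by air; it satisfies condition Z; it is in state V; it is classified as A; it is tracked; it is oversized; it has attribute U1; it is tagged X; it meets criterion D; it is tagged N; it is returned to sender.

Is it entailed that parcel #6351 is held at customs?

Yes

By R2 (it is oversized, it is tagged N): it has marker U.
By R5 (it has marker U, it is returned to sender, it is tagged Y): it is international.
By R9 (it satisfies condition Z, it is oversized): it is in state K.
By R10 (it has attribute U1, it is classified as A): it is in category J.
By R12 (it is tracked): it has marker C.
By R14 (it is in state K): it is in state P.
By R8 (it is in state P, it has marker C): it is express.
By R19 (it is express, it is in category J, it is returned to sender): it is classified as H.
By R21 (it is classified as H, it is international): it has attribute Q.
By R7 (it has attribute Q, it is returned to sender): it is delivered.
By R26 (it is delivered): it has marker T1.
By R27 (it has marker T1, it is returned to sender): it is held at customs.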